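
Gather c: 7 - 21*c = 7 - 21*c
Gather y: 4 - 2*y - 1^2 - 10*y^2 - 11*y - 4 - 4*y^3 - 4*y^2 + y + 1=-4*y^3 - 14*y^2 - 12*y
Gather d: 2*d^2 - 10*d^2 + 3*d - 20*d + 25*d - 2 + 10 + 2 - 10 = -8*d^2 + 8*d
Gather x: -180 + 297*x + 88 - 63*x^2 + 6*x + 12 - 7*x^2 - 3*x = -70*x^2 + 300*x - 80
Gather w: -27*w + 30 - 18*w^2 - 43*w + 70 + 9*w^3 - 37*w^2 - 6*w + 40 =9*w^3 - 55*w^2 - 76*w + 140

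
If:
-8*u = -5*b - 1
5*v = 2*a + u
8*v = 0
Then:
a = -u/2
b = 8*u/5 - 1/5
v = 0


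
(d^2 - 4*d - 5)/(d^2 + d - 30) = (d + 1)/(d + 6)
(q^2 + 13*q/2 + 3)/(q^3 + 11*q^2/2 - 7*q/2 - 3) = 1/(q - 1)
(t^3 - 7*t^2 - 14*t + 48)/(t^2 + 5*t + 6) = (t^2 - 10*t + 16)/(t + 2)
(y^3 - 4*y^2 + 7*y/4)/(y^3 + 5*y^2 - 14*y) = (y^2 - 4*y + 7/4)/(y^2 + 5*y - 14)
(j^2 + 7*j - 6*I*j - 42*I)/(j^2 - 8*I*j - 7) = (j^2 + j*(7 - 6*I) - 42*I)/(j^2 - 8*I*j - 7)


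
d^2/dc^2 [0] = 0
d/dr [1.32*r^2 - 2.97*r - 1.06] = 2.64*r - 2.97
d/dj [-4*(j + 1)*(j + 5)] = -8*j - 24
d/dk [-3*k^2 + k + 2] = 1 - 6*k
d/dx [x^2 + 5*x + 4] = 2*x + 5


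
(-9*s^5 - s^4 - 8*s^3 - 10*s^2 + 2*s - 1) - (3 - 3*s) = -9*s^5 - s^4 - 8*s^3 - 10*s^2 + 5*s - 4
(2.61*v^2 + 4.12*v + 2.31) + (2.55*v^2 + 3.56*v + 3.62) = 5.16*v^2 + 7.68*v + 5.93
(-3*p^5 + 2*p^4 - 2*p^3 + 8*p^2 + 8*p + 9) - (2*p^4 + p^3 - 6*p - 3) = -3*p^5 - 3*p^3 + 8*p^2 + 14*p + 12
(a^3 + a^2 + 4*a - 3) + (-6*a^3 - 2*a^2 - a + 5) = -5*a^3 - a^2 + 3*a + 2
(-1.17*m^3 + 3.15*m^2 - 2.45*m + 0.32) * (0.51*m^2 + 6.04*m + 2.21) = -0.5967*m^5 - 5.4603*m^4 + 15.1908*m^3 - 7.6733*m^2 - 3.4817*m + 0.7072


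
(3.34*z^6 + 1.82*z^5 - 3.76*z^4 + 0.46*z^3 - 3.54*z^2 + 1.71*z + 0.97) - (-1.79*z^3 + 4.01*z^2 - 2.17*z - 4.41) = 3.34*z^6 + 1.82*z^5 - 3.76*z^4 + 2.25*z^3 - 7.55*z^2 + 3.88*z + 5.38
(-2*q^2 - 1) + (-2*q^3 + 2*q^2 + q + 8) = -2*q^3 + q + 7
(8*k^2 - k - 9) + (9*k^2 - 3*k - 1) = 17*k^2 - 4*k - 10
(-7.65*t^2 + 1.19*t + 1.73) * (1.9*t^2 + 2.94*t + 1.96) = -14.535*t^4 - 20.23*t^3 - 8.2084*t^2 + 7.4186*t + 3.3908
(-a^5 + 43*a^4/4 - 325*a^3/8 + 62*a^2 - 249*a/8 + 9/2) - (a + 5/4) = -a^5 + 43*a^4/4 - 325*a^3/8 + 62*a^2 - 257*a/8 + 13/4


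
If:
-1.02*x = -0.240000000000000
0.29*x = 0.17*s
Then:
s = 0.40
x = 0.24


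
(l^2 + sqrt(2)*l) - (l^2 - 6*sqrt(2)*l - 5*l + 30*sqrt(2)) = 5*l + 7*sqrt(2)*l - 30*sqrt(2)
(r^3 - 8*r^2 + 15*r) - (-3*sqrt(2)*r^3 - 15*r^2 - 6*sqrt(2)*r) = r^3 + 3*sqrt(2)*r^3 + 7*r^2 + 6*sqrt(2)*r + 15*r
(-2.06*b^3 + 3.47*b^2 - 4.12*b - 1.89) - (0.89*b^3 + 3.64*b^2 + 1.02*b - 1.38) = -2.95*b^3 - 0.17*b^2 - 5.14*b - 0.51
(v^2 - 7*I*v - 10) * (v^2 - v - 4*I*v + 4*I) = v^4 - v^3 - 11*I*v^3 - 38*v^2 + 11*I*v^2 + 38*v + 40*I*v - 40*I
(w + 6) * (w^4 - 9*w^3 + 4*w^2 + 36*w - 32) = w^5 - 3*w^4 - 50*w^3 + 60*w^2 + 184*w - 192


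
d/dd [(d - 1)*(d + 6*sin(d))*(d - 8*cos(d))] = (d - 1)*(d + 6*sin(d))*(8*sin(d) + 1) + (d - 1)*(d - 8*cos(d))*(6*cos(d) + 1) + (d + 6*sin(d))*(d - 8*cos(d))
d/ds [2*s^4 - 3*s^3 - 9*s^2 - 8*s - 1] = 8*s^3 - 9*s^2 - 18*s - 8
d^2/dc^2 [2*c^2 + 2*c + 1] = 4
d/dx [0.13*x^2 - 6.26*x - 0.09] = 0.26*x - 6.26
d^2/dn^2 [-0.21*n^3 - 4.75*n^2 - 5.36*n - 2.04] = -1.26*n - 9.5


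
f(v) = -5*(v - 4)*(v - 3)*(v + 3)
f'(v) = -5*(v - 4)*(v - 3) - 5*(v - 4)*(v + 3) - 5*(v - 3)*(v + 3) = -15*v^2 + 40*v + 45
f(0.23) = -168.65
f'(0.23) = 53.41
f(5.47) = -153.77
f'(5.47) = -185.01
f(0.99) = -120.70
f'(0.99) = 69.90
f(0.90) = -126.94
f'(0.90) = 68.85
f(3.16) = 4.14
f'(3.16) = 21.62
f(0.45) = -156.16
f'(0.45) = 59.96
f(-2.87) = -26.21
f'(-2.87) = -193.35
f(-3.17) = 37.60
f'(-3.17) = -232.53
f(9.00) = -1800.00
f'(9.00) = -810.00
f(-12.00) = 10800.00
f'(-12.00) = -2595.00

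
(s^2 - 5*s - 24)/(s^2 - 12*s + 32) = (s + 3)/(s - 4)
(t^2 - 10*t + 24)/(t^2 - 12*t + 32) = (t - 6)/(t - 8)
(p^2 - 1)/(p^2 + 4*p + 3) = (p - 1)/(p + 3)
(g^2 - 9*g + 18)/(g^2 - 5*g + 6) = (g - 6)/(g - 2)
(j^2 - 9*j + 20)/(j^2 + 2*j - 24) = (j - 5)/(j + 6)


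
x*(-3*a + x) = -3*a*x + x^2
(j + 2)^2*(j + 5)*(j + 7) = j^4 + 16*j^3 + 87*j^2 + 188*j + 140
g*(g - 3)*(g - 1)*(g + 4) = g^4 - 13*g^2 + 12*g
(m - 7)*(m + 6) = m^2 - m - 42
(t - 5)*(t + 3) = t^2 - 2*t - 15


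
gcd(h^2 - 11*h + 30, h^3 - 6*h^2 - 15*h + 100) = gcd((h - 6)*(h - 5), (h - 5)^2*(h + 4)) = h - 5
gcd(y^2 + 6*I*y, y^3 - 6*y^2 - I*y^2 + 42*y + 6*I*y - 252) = y + 6*I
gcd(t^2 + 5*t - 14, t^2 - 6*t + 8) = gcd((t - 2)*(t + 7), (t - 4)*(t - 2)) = t - 2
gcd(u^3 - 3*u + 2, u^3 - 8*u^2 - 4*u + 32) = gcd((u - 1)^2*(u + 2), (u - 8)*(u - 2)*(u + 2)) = u + 2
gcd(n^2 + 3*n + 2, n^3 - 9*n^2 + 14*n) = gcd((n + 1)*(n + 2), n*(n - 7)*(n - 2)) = 1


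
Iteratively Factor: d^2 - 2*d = (d - 2)*(d)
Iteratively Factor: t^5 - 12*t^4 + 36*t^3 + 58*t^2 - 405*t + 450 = (t + 3)*(t^4 - 15*t^3 + 81*t^2 - 185*t + 150) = (t - 3)*(t + 3)*(t^3 - 12*t^2 + 45*t - 50) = (t - 5)*(t - 3)*(t + 3)*(t^2 - 7*t + 10) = (t - 5)*(t - 3)*(t - 2)*(t + 3)*(t - 5)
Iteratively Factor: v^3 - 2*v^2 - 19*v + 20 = (v - 5)*(v^2 + 3*v - 4) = (v - 5)*(v - 1)*(v + 4)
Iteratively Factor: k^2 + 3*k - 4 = (k + 4)*(k - 1)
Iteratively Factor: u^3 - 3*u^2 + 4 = (u - 2)*(u^2 - u - 2) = (u - 2)*(u + 1)*(u - 2)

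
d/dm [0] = 0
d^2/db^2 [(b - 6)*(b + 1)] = 2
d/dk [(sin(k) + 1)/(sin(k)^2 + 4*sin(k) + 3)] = -cos(k)/(sin(k) + 3)^2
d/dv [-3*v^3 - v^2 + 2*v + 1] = -9*v^2 - 2*v + 2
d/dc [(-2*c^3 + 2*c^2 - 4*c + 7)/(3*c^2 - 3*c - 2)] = (-6*c^4 + 12*c^3 + 18*c^2 - 50*c + 29)/(9*c^4 - 18*c^3 - 3*c^2 + 12*c + 4)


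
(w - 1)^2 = w^2 - 2*w + 1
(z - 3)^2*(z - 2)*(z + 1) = z^4 - 7*z^3 + 13*z^2 + 3*z - 18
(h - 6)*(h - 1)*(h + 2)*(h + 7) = h^4 + 2*h^3 - 43*h^2 - 44*h + 84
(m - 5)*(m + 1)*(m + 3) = m^3 - m^2 - 17*m - 15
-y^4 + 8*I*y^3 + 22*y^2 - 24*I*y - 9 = (y - 3*I)^2*(I*y + 1)^2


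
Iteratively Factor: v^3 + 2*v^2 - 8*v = (v + 4)*(v^2 - 2*v) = v*(v + 4)*(v - 2)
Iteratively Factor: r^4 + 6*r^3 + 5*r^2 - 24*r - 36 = (r + 2)*(r^3 + 4*r^2 - 3*r - 18) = (r + 2)*(r + 3)*(r^2 + r - 6) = (r + 2)*(r + 3)^2*(r - 2)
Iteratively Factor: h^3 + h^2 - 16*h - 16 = (h + 1)*(h^2 - 16) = (h + 1)*(h + 4)*(h - 4)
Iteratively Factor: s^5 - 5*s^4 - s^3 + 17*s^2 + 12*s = (s - 4)*(s^4 - s^3 - 5*s^2 - 3*s) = (s - 4)*(s - 3)*(s^3 + 2*s^2 + s) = s*(s - 4)*(s - 3)*(s^2 + 2*s + 1) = s*(s - 4)*(s - 3)*(s + 1)*(s + 1)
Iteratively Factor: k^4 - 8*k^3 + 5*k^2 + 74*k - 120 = (k - 4)*(k^3 - 4*k^2 - 11*k + 30) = (k - 4)*(k - 2)*(k^2 - 2*k - 15) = (k - 4)*(k - 2)*(k + 3)*(k - 5)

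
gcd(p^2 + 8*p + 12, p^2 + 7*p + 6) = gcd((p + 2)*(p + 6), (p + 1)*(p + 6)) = p + 6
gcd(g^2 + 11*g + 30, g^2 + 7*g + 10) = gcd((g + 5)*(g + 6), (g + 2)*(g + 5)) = g + 5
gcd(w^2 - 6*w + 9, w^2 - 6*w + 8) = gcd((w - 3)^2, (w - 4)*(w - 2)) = 1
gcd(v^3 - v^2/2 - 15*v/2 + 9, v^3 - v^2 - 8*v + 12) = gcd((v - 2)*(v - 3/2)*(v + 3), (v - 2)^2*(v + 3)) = v^2 + v - 6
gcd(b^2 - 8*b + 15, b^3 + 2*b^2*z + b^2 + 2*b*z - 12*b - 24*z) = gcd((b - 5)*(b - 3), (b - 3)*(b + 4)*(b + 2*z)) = b - 3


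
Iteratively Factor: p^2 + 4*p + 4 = (p + 2)*(p + 2)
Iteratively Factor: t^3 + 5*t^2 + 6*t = (t)*(t^2 + 5*t + 6) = t*(t + 3)*(t + 2)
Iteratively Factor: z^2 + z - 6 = (z + 3)*(z - 2)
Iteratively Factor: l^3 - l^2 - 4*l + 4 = (l - 1)*(l^2 - 4) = (l - 1)*(l + 2)*(l - 2)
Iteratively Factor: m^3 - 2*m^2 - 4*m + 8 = (m - 2)*(m^2 - 4) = (m - 2)*(m + 2)*(m - 2)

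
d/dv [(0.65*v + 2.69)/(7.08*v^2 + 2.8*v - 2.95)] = (4.602*v^2 + 1.82*v - (0.65*v + 2.69)*(14.16*v + 2.8) - 1.9175)/(7.08*v^2 + 2.8*v - 2.95)^2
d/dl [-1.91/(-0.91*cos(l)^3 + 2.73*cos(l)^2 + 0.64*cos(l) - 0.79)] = (5.2143*cos(l)^2 - 10.4286*cos(l) - 1.2224)*sin(l)/(0.91*cos(l)^3 - 2.73*cos(l)^2 - 0.64*cos(l) + 0.79)^2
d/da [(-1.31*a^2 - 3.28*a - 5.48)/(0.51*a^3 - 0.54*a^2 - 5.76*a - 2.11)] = (0.6681*a^4 + 3.3456*a^3 + 14.1588*a^2 - 0.3902*a - 24.644)/(0.2601*a^6 - 0.5508*a^5 - 5.5836*a^4 + 4.0686*a^3 + 35.4564*a^2 + 24.3072*a + 4.4521)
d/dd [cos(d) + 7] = -sin(d)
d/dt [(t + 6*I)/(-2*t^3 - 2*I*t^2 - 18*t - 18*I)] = (-t^3 - I*t^2 - 9*t + (t + 6*I)*(3*t^2 + 2*I*t + 9) - 9*I)/(2*(t^3 + I*t^2 + 9*t + 9*I)^2)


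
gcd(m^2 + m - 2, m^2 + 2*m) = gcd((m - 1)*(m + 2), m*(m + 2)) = m + 2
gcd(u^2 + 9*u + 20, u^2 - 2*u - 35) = u + 5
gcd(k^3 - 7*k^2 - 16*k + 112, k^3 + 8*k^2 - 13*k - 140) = k - 4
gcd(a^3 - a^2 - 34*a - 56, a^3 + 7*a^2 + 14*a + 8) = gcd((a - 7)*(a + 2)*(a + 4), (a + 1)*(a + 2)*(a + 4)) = a^2 + 6*a + 8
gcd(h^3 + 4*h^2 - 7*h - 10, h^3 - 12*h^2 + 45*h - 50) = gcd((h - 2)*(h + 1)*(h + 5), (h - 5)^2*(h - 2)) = h - 2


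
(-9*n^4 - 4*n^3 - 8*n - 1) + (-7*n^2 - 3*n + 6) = -9*n^4 - 4*n^3 - 7*n^2 - 11*n + 5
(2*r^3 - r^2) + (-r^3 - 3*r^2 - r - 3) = r^3 - 4*r^2 - r - 3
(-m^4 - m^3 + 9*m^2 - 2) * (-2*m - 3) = 2*m^5 + 5*m^4 - 15*m^3 - 27*m^2 + 4*m + 6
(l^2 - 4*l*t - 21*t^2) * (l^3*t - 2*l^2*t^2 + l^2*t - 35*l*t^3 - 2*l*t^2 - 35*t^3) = l^5*t - 6*l^4*t^2 + l^4*t - 48*l^3*t^3 - 6*l^3*t^2 + 182*l^2*t^4 - 48*l^2*t^3 + 735*l*t^5 + 182*l*t^4 + 735*t^5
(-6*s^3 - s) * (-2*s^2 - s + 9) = 12*s^5 + 6*s^4 - 52*s^3 + s^2 - 9*s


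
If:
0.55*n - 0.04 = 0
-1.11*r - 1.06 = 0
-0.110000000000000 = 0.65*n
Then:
No Solution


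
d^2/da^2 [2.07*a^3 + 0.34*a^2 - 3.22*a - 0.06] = 12.42*a + 0.68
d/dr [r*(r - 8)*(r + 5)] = 3*r^2 - 6*r - 40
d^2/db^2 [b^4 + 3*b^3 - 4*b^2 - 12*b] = 12*b^2 + 18*b - 8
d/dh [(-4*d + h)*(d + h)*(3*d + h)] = -13*d^2 + 3*h^2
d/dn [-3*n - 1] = -3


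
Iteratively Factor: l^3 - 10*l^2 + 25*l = (l - 5)*(l^2 - 5*l) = (l - 5)^2*(l)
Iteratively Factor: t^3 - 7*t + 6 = (t + 3)*(t^2 - 3*t + 2) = (t - 2)*(t + 3)*(t - 1)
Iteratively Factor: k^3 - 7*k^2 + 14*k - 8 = (k - 4)*(k^2 - 3*k + 2) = (k - 4)*(k - 2)*(k - 1)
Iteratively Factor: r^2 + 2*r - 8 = (r - 2)*(r + 4)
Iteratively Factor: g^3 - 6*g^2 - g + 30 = (g - 5)*(g^2 - g - 6) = (g - 5)*(g + 2)*(g - 3)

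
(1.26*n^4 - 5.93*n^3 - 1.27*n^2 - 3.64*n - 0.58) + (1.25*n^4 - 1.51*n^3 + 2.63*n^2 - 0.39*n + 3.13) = 2.51*n^4 - 7.44*n^3 + 1.36*n^2 - 4.03*n + 2.55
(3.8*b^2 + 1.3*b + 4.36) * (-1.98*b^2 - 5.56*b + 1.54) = -7.524*b^4 - 23.702*b^3 - 10.0088*b^2 - 22.2396*b + 6.7144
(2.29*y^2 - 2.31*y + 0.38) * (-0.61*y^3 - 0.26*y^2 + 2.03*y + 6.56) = -1.3969*y^5 + 0.8137*y^4 + 5.0175*y^3 + 10.2343*y^2 - 14.3822*y + 2.4928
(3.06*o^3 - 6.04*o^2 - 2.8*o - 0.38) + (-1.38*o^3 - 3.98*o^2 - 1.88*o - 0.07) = 1.68*o^3 - 10.02*o^2 - 4.68*o - 0.45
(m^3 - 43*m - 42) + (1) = m^3 - 43*m - 41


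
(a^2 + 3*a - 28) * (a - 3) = a^3 - 37*a + 84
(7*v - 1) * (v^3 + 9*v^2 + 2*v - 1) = 7*v^4 + 62*v^3 + 5*v^2 - 9*v + 1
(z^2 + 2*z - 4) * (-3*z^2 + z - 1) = -3*z^4 - 5*z^3 + 13*z^2 - 6*z + 4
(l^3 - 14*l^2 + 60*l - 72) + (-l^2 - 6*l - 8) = l^3 - 15*l^2 + 54*l - 80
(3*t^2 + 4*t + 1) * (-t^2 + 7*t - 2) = -3*t^4 + 17*t^3 + 21*t^2 - t - 2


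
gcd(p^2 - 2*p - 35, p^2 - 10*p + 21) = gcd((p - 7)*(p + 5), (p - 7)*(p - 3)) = p - 7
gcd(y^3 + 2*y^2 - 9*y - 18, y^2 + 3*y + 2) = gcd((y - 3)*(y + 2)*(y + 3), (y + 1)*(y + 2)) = y + 2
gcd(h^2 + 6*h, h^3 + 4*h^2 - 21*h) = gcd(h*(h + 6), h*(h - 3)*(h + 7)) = h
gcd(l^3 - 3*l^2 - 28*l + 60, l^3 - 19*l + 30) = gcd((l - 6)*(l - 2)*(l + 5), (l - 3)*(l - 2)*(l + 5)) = l^2 + 3*l - 10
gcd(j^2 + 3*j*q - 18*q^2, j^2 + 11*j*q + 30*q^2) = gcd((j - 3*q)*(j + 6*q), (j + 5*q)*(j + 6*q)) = j + 6*q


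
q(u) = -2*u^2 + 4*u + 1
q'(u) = 4 - 4*u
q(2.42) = -1.03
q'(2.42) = -5.68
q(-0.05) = 0.80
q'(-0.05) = 4.20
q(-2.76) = -25.28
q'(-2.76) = 15.04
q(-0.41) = -0.98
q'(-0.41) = 5.64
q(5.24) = -32.96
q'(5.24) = -16.96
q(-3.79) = -42.89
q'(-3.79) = 19.16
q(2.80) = -3.48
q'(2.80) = -7.20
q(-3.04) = -29.64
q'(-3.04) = 16.16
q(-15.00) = -509.00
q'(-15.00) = 64.00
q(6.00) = -47.00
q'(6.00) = -20.00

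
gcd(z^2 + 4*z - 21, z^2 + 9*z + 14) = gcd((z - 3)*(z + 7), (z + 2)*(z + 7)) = z + 7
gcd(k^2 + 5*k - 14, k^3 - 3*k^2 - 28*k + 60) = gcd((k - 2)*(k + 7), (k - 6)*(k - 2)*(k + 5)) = k - 2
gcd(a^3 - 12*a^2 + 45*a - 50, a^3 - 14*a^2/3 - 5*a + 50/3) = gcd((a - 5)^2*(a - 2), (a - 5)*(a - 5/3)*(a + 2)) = a - 5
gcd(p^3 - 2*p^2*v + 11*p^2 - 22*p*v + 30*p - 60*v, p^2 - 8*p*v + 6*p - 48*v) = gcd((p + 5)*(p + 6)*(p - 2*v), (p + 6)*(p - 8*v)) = p + 6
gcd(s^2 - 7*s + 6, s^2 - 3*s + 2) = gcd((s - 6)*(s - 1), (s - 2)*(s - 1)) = s - 1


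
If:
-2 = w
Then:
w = -2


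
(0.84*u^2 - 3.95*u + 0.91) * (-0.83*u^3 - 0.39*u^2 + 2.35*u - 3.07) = -0.6972*u^5 + 2.9509*u^4 + 2.7592*u^3 - 12.2162*u^2 + 14.265*u - 2.7937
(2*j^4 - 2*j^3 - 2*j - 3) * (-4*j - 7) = -8*j^5 - 6*j^4 + 14*j^3 + 8*j^2 + 26*j + 21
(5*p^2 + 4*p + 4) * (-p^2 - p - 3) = -5*p^4 - 9*p^3 - 23*p^2 - 16*p - 12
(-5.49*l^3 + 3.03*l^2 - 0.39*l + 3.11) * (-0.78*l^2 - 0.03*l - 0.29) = 4.2822*l^5 - 2.1987*l^4 + 1.8054*l^3 - 3.2928*l^2 + 0.0198*l - 0.9019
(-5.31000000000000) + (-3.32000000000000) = -8.63000000000000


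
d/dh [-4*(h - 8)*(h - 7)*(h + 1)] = -12*h^2 + 112*h - 164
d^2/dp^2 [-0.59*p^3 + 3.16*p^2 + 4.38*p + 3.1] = 6.32 - 3.54*p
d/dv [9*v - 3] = 9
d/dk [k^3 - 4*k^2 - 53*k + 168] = 3*k^2 - 8*k - 53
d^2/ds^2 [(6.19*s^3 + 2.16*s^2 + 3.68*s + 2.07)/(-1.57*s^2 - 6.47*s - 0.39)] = (2.8421709430404e-14*s^5 - 484.917204*s^3 - 116.394012*s^2 - 118.290528*s - 152.854788)/(3.869893*s^6 + 47.843709*s^5 + 200.048772*s^4 + 294.609509*s^3 + 49.693644*s^2 + 2.952261*s + 0.059319)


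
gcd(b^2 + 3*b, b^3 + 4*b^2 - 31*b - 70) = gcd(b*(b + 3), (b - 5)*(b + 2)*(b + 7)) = 1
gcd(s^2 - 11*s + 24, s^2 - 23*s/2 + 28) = s - 8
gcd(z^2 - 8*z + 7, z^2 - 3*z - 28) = z - 7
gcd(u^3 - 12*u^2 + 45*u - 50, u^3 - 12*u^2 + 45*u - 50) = u^3 - 12*u^2 + 45*u - 50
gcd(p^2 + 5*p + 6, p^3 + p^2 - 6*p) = p + 3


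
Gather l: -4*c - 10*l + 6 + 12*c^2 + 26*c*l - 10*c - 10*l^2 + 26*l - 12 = 12*c^2 - 14*c - 10*l^2 + l*(26*c + 16) - 6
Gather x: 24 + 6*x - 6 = 6*x + 18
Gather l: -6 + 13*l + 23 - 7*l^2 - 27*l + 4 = -7*l^2 - 14*l + 21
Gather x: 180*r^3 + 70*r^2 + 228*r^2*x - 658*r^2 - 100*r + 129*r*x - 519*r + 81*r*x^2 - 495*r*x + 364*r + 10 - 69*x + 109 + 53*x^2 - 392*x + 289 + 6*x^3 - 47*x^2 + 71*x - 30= 180*r^3 - 588*r^2 - 255*r + 6*x^3 + x^2*(81*r + 6) + x*(228*r^2 - 366*r - 390) + 378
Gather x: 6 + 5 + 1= 12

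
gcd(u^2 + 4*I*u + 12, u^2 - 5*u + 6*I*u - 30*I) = u + 6*I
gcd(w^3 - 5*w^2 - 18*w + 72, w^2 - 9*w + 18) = w^2 - 9*w + 18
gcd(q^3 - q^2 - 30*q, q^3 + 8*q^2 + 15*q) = q^2 + 5*q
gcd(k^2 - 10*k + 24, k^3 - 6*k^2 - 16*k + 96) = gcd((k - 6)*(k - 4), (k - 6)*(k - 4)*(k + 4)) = k^2 - 10*k + 24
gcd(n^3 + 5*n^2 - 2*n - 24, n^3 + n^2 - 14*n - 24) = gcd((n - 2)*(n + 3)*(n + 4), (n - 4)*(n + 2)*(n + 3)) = n + 3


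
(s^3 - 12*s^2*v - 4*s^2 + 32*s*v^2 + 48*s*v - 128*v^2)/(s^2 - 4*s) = s - 12*v + 32*v^2/s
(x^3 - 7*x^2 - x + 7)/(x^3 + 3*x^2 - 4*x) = (x^2 - 6*x - 7)/(x*(x + 4))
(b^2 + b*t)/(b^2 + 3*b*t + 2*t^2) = b/(b + 2*t)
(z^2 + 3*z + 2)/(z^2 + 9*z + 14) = (z + 1)/(z + 7)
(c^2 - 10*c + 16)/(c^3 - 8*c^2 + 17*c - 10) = (c - 8)/(c^2 - 6*c + 5)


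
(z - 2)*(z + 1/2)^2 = z^3 - z^2 - 7*z/4 - 1/2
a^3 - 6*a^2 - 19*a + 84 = (a - 7)*(a - 3)*(a + 4)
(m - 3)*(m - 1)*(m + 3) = m^3 - m^2 - 9*m + 9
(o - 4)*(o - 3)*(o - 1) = o^3 - 8*o^2 + 19*o - 12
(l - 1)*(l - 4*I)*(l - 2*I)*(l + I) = l^4 - l^3 - 5*I*l^3 - 2*l^2 + 5*I*l^2 + 2*l - 8*I*l + 8*I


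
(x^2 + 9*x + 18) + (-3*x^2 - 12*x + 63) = -2*x^2 - 3*x + 81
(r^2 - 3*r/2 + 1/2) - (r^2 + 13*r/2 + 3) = -8*r - 5/2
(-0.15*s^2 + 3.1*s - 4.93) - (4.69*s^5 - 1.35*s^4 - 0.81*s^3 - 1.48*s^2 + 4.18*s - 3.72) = -4.69*s^5 + 1.35*s^4 + 0.81*s^3 + 1.33*s^2 - 1.08*s - 1.21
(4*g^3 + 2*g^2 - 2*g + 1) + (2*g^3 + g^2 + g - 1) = 6*g^3 + 3*g^2 - g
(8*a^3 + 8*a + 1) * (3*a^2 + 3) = 24*a^5 + 48*a^3 + 3*a^2 + 24*a + 3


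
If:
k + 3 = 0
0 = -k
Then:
No Solution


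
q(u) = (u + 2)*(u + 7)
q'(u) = 2*u + 9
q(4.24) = 70.14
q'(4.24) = 17.48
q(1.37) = 28.21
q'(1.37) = 11.74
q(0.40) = 17.76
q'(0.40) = 9.80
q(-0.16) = 12.59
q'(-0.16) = 8.68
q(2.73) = 46.02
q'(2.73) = 14.46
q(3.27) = 54.12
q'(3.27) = 15.54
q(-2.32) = -1.50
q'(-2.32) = 4.36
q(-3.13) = -4.37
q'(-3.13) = 2.74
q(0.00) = 14.00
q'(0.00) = 9.00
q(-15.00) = 104.00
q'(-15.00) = -21.00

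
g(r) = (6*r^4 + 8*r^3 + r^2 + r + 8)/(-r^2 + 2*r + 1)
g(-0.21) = 14.50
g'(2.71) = 1291.42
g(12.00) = -1163.06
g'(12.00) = -162.74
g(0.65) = 6.57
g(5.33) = -363.93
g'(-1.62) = 4.88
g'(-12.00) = 124.55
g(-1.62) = -3.35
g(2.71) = -542.03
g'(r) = (2*r - 2)*(6*r^4 + 8*r^3 + r^2 + r + 8)/(-r^2 + 2*r + 1)^2 + (24*r^3 + 24*r^2 + 2*r + 1)/(-r^2 + 2*r + 1)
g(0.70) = 7.00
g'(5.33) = -70.21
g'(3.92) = -15.31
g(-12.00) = -663.07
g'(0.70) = 9.52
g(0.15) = 6.42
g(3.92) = -295.10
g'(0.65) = 7.69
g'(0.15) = -7.04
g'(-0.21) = -62.85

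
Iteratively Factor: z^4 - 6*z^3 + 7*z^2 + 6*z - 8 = (z - 4)*(z^3 - 2*z^2 - z + 2) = (z - 4)*(z - 1)*(z^2 - z - 2) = (z - 4)*(z - 2)*(z - 1)*(z + 1)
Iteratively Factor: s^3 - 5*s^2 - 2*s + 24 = (s + 2)*(s^2 - 7*s + 12) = (s - 3)*(s + 2)*(s - 4)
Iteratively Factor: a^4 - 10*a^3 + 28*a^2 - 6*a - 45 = (a - 3)*(a^3 - 7*a^2 + 7*a + 15) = (a - 5)*(a - 3)*(a^2 - 2*a - 3) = (a - 5)*(a - 3)*(a + 1)*(a - 3)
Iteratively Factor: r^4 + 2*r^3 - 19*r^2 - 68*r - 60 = (r + 3)*(r^3 - r^2 - 16*r - 20) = (r + 2)*(r + 3)*(r^2 - 3*r - 10) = (r + 2)^2*(r + 3)*(r - 5)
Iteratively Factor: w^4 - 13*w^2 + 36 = (w - 2)*(w^3 + 2*w^2 - 9*w - 18) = (w - 2)*(w + 2)*(w^2 - 9) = (w - 3)*(w - 2)*(w + 2)*(w + 3)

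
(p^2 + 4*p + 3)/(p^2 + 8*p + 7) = (p + 3)/(p + 7)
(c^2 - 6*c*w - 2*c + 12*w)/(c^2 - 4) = (c - 6*w)/(c + 2)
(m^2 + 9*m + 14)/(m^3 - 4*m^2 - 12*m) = (m + 7)/(m*(m - 6))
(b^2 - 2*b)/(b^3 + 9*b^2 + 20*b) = (b - 2)/(b^2 + 9*b + 20)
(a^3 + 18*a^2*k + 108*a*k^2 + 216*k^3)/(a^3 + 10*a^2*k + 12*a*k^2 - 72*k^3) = (a + 6*k)/(a - 2*k)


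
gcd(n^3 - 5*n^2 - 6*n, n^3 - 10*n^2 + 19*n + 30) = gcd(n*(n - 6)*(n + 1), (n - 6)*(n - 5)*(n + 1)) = n^2 - 5*n - 6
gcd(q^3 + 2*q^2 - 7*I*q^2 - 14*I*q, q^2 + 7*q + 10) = q + 2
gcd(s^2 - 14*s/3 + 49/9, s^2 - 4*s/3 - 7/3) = s - 7/3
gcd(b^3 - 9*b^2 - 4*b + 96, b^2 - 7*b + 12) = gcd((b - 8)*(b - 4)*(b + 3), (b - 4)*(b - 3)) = b - 4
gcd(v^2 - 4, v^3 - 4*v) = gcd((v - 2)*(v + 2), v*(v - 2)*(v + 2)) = v^2 - 4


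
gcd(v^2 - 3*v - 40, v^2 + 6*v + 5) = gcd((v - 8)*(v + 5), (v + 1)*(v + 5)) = v + 5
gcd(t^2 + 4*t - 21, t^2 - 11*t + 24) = t - 3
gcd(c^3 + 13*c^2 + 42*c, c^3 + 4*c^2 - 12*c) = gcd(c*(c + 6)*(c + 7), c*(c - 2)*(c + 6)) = c^2 + 6*c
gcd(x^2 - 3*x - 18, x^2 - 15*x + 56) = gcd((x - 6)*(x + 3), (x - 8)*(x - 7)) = 1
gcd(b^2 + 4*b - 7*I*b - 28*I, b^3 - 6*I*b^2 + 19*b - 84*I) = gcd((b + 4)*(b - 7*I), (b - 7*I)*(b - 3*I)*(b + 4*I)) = b - 7*I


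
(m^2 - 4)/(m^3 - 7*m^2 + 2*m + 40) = (m - 2)/(m^2 - 9*m + 20)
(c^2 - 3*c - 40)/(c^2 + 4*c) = (c^2 - 3*c - 40)/(c*(c + 4))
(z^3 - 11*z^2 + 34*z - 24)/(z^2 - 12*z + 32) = (z^2 - 7*z + 6)/(z - 8)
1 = 1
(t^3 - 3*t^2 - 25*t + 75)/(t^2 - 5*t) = t + 2 - 15/t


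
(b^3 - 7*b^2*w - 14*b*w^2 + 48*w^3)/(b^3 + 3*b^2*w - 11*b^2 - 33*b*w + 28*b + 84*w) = (b^2 - 10*b*w + 16*w^2)/(b^2 - 11*b + 28)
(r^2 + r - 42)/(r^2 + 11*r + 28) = (r - 6)/(r + 4)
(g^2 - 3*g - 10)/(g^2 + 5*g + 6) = (g - 5)/(g + 3)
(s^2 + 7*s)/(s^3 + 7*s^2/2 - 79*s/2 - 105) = 2*s/(2*s^2 - 7*s - 30)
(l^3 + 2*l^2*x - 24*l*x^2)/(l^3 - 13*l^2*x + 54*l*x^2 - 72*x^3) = l*(l + 6*x)/(l^2 - 9*l*x + 18*x^2)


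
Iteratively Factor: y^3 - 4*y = (y - 2)*(y^2 + 2*y) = y*(y - 2)*(y + 2)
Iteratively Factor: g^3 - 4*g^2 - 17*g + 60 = (g + 4)*(g^2 - 8*g + 15) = (g - 5)*(g + 4)*(g - 3)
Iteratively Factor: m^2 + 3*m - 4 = (m - 1)*(m + 4)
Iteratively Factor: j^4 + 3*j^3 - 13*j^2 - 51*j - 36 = (j + 3)*(j^3 - 13*j - 12) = (j + 1)*(j + 3)*(j^2 - j - 12) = (j + 1)*(j + 3)^2*(j - 4)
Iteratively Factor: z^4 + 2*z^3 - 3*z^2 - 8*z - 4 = (z - 2)*(z^3 + 4*z^2 + 5*z + 2) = (z - 2)*(z + 1)*(z^2 + 3*z + 2) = (z - 2)*(z + 1)^2*(z + 2)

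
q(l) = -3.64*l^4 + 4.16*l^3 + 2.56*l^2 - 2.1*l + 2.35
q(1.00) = 3.33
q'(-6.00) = 3561.42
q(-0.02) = 2.39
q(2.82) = -120.12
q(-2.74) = -263.42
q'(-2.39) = 255.72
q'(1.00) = 0.94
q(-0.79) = 2.14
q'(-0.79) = 8.82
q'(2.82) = -214.93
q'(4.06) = -750.00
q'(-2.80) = 401.03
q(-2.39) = -153.57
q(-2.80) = -286.75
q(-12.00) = -82271.33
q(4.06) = -674.60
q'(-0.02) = -2.20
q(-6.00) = -5508.89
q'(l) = -14.56*l^3 + 12.48*l^2 + 5.12*l - 2.1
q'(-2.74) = 377.08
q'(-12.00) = 26893.26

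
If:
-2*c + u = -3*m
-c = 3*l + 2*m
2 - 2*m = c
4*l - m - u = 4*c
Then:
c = -2/21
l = -2/3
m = 22/21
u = -10/3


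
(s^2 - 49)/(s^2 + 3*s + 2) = (s^2 - 49)/(s^2 + 3*s + 2)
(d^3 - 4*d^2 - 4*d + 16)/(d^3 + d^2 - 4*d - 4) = (d - 4)/(d + 1)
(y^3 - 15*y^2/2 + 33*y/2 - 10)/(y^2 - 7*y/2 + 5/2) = y - 4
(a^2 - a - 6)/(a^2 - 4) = (a - 3)/(a - 2)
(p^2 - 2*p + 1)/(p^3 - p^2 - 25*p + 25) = (p - 1)/(p^2 - 25)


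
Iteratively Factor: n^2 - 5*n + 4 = (n - 4)*(n - 1)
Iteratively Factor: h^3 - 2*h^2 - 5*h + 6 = (h - 3)*(h^2 + h - 2) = (h - 3)*(h - 1)*(h + 2)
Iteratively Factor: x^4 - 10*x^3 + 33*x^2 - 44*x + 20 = (x - 2)*(x^3 - 8*x^2 + 17*x - 10) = (x - 5)*(x - 2)*(x^2 - 3*x + 2) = (x - 5)*(x - 2)^2*(x - 1)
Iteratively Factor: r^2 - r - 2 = (r + 1)*(r - 2)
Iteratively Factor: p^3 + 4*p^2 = (p)*(p^2 + 4*p) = p^2*(p + 4)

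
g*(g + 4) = g^2 + 4*g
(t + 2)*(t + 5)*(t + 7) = t^3 + 14*t^2 + 59*t + 70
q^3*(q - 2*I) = q^4 - 2*I*q^3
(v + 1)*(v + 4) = v^2 + 5*v + 4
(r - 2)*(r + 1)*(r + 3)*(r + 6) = r^4 + 8*r^3 + 7*r^2 - 36*r - 36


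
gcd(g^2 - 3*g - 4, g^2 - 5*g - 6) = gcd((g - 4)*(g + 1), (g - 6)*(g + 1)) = g + 1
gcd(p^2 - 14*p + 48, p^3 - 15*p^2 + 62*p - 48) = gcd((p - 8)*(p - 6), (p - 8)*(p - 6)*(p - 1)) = p^2 - 14*p + 48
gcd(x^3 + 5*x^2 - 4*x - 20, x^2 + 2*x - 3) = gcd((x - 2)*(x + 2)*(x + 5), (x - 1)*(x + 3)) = 1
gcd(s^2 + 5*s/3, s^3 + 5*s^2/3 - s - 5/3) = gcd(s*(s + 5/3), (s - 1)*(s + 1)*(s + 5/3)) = s + 5/3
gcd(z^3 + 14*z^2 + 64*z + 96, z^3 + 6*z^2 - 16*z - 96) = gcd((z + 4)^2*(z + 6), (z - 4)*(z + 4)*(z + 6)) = z^2 + 10*z + 24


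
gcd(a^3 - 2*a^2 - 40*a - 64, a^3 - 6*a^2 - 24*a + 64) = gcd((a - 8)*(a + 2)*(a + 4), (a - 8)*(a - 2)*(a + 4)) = a^2 - 4*a - 32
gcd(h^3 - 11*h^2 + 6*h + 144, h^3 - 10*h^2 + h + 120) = h^2 - 5*h - 24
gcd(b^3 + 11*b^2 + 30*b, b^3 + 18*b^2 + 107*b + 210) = b^2 + 11*b + 30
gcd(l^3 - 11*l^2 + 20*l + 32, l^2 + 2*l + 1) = l + 1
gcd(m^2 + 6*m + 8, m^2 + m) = 1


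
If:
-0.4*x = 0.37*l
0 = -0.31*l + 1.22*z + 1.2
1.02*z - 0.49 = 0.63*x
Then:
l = 1.77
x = -1.64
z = -0.53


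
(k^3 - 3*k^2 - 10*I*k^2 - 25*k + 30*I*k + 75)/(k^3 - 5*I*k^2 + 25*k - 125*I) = (k - 3)/(k + 5*I)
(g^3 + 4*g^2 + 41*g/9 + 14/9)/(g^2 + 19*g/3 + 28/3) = (3*g^2 + 5*g + 2)/(3*(g + 4))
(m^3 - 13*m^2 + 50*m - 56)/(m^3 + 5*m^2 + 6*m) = (m^3 - 13*m^2 + 50*m - 56)/(m*(m^2 + 5*m + 6))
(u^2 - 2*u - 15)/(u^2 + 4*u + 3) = (u - 5)/(u + 1)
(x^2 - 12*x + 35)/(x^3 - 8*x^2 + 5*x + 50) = (x - 7)/(x^2 - 3*x - 10)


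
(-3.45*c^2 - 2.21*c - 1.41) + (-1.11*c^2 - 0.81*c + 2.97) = -4.56*c^2 - 3.02*c + 1.56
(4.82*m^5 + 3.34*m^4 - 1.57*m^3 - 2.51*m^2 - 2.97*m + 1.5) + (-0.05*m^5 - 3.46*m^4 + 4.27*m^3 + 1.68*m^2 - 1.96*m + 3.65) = 4.77*m^5 - 0.12*m^4 + 2.7*m^3 - 0.83*m^2 - 4.93*m + 5.15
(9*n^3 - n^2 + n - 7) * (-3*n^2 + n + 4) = -27*n^5 + 12*n^4 + 32*n^3 + 18*n^2 - 3*n - 28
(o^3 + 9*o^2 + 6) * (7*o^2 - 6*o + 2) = 7*o^5 + 57*o^4 - 52*o^3 + 60*o^2 - 36*o + 12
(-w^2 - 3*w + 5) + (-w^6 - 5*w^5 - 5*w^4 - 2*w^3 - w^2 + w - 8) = -w^6 - 5*w^5 - 5*w^4 - 2*w^3 - 2*w^2 - 2*w - 3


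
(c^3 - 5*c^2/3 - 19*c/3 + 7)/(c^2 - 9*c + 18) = (3*c^2 + 4*c - 7)/(3*(c - 6))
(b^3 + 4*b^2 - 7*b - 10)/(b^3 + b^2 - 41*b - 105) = (b^2 - b - 2)/(b^2 - 4*b - 21)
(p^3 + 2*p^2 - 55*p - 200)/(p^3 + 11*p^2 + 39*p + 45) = (p^2 - 3*p - 40)/(p^2 + 6*p + 9)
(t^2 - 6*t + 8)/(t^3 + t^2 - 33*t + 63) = (t^2 - 6*t + 8)/(t^3 + t^2 - 33*t + 63)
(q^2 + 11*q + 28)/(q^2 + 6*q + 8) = (q + 7)/(q + 2)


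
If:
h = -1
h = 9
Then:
No Solution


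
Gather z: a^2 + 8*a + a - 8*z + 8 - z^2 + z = a^2 + 9*a - z^2 - 7*z + 8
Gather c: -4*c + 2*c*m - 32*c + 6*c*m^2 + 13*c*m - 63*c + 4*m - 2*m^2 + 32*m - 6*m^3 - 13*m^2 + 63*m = c*(6*m^2 + 15*m - 99) - 6*m^3 - 15*m^2 + 99*m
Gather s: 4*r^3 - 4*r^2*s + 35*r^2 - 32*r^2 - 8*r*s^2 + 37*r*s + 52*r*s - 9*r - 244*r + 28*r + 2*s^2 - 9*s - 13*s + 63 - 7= 4*r^3 + 3*r^2 - 225*r + s^2*(2 - 8*r) + s*(-4*r^2 + 89*r - 22) + 56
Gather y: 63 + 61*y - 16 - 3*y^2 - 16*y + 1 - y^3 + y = -y^3 - 3*y^2 + 46*y + 48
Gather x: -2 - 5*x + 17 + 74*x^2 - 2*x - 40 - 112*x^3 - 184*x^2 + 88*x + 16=-112*x^3 - 110*x^2 + 81*x - 9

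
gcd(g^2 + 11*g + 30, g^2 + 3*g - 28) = 1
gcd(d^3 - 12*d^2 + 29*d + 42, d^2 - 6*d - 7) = d^2 - 6*d - 7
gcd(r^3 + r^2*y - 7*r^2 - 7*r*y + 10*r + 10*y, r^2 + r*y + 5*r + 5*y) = r + y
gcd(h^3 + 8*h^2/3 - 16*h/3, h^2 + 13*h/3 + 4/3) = h + 4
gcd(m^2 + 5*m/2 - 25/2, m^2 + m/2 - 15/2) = m - 5/2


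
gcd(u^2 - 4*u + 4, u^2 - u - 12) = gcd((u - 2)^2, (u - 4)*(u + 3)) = 1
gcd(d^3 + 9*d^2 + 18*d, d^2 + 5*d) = d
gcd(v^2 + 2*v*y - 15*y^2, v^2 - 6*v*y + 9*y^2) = -v + 3*y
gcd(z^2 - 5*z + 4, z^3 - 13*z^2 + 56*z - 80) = z - 4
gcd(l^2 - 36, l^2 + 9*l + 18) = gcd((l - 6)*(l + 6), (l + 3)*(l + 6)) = l + 6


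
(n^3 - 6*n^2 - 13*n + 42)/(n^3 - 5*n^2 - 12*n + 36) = (n - 7)/(n - 6)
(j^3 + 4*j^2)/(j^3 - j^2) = (j + 4)/(j - 1)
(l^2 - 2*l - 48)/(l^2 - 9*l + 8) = (l + 6)/(l - 1)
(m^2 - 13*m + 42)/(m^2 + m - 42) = (m - 7)/(m + 7)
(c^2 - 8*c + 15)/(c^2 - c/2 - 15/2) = 2*(c - 5)/(2*c + 5)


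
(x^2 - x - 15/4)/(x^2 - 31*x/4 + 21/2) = (4*x^2 - 4*x - 15)/(4*x^2 - 31*x + 42)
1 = 1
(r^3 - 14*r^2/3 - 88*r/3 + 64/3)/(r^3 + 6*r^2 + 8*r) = (3*r^2 - 26*r + 16)/(3*r*(r + 2))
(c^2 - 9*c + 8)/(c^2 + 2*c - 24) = (c^2 - 9*c + 8)/(c^2 + 2*c - 24)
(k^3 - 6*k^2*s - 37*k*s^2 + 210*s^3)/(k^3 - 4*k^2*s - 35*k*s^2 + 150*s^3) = (-k + 7*s)/(-k + 5*s)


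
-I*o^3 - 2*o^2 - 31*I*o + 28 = (o - 7*I)*(o + 4*I)*(-I*o + 1)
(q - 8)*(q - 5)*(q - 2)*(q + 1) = q^4 - 14*q^3 + 51*q^2 - 14*q - 80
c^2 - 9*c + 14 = (c - 7)*(c - 2)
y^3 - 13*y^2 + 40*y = y*(y - 8)*(y - 5)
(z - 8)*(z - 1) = z^2 - 9*z + 8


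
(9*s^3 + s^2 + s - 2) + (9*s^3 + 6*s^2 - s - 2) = 18*s^3 + 7*s^2 - 4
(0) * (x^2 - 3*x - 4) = 0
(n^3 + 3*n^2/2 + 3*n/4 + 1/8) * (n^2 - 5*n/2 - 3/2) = n^5 - n^4 - 9*n^3/2 - 4*n^2 - 23*n/16 - 3/16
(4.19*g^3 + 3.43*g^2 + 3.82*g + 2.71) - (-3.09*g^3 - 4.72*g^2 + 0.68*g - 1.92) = 7.28*g^3 + 8.15*g^2 + 3.14*g + 4.63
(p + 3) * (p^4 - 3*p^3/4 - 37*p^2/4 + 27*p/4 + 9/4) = p^5 + 9*p^4/4 - 23*p^3/2 - 21*p^2 + 45*p/2 + 27/4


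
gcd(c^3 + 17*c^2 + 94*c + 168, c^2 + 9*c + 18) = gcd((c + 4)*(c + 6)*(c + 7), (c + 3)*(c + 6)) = c + 6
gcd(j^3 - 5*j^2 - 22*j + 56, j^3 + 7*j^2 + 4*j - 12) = 1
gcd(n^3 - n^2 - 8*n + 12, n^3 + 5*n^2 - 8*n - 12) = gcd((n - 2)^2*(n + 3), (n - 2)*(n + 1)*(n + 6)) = n - 2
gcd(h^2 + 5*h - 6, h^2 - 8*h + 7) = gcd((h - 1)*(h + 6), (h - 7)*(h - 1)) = h - 1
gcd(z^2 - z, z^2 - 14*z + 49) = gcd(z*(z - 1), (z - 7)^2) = 1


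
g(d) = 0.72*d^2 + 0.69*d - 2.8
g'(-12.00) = -16.59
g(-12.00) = 92.60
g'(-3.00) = -3.63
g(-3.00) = 1.61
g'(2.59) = 4.42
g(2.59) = 3.82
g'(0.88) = 1.96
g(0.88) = -1.64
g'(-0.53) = -0.07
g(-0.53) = -2.96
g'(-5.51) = -7.24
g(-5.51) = 15.26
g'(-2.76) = -3.28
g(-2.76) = 0.78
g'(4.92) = 7.77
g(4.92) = 18.02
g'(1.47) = 2.81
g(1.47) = -0.23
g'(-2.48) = -2.88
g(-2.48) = -0.08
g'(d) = 1.44*d + 0.69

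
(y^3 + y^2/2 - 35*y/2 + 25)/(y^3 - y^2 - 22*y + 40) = (y - 5/2)/(y - 4)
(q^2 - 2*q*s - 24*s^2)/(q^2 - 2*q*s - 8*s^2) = (-q^2 + 2*q*s + 24*s^2)/(-q^2 + 2*q*s + 8*s^2)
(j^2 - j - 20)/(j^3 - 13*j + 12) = (j - 5)/(j^2 - 4*j + 3)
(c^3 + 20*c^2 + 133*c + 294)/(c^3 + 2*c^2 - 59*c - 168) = (c^2 + 13*c + 42)/(c^2 - 5*c - 24)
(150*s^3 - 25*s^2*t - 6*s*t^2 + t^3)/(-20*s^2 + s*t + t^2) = (-30*s^2 + 11*s*t - t^2)/(4*s - t)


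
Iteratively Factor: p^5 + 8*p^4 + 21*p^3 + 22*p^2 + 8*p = (p + 2)*(p^4 + 6*p^3 + 9*p^2 + 4*p) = (p + 1)*(p + 2)*(p^3 + 5*p^2 + 4*p) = (p + 1)*(p + 2)*(p + 4)*(p^2 + p) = p*(p + 1)*(p + 2)*(p + 4)*(p + 1)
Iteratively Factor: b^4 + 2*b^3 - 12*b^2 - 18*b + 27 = (b - 1)*(b^3 + 3*b^2 - 9*b - 27) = (b - 1)*(b + 3)*(b^2 - 9) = (b - 1)*(b + 3)^2*(b - 3)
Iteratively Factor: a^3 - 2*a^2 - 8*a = (a + 2)*(a^2 - 4*a) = a*(a + 2)*(a - 4)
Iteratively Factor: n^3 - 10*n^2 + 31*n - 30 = (n - 5)*(n^2 - 5*n + 6) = (n - 5)*(n - 3)*(n - 2)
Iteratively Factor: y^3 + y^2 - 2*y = (y - 1)*(y^2 + 2*y) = y*(y - 1)*(y + 2)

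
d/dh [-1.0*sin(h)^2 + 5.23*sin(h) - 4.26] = (5.23 - 2.0*sin(h))*cos(h)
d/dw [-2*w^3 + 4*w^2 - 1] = 2*w*(4 - 3*w)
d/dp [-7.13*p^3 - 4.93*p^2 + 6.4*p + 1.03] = -21.39*p^2 - 9.86*p + 6.4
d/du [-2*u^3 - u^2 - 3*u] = -6*u^2 - 2*u - 3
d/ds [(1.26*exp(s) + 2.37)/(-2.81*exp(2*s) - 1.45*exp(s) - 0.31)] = (3.5406*exp(2*s) + 13.3194*exp(s) + 3.0459)*exp(s)/(7.8961*exp(4*s) + 8.149*exp(3*s) + 3.8447*exp(2*s) + 0.899*exp(s) + 0.0961)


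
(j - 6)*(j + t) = j^2 + j*t - 6*j - 6*t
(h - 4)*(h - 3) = h^2 - 7*h + 12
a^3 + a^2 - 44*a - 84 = (a - 7)*(a + 2)*(a + 6)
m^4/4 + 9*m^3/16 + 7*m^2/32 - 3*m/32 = m*(m/4 + 1/4)*(m - 1/4)*(m + 3/2)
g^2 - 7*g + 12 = (g - 4)*(g - 3)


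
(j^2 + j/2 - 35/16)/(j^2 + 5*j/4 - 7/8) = (4*j - 5)/(2*(2*j - 1))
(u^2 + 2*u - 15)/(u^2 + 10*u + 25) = (u - 3)/(u + 5)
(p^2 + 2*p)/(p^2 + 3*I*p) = (p + 2)/(p + 3*I)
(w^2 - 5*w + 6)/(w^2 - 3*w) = (w - 2)/w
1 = 1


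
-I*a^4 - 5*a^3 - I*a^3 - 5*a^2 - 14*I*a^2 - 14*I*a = a*(a - 7*I)*(a + 2*I)*(-I*a - I)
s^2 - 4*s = s*(s - 4)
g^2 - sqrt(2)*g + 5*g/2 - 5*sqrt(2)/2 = (g + 5/2)*(g - sqrt(2))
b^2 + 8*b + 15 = (b + 3)*(b + 5)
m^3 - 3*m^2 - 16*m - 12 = (m - 6)*(m + 1)*(m + 2)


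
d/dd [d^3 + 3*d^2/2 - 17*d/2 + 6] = 3*d^2 + 3*d - 17/2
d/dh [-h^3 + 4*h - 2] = 4 - 3*h^2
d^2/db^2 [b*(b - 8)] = 2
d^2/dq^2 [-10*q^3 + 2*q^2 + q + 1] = 4 - 60*q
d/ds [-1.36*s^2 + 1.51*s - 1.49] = 1.51 - 2.72*s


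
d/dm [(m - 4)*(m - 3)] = 2*m - 7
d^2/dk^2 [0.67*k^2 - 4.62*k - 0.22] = 1.34000000000000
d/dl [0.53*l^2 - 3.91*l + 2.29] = 1.06*l - 3.91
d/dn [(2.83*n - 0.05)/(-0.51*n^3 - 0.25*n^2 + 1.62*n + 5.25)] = (2.8866*n^3 + 0.631*n^2 - 0.0250000000000006*n + 14.9385)/(0.2601*n^6 + 0.255*n^5 - 1.5899*n^4 - 6.165*n^3 - 0.00059999999999949*n^2 + 17.01*n + 27.5625)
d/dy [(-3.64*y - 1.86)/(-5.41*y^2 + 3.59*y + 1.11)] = (-19.6924*y^2 - 20.1252*y + 2.637)/(29.2681*y^4 - 38.8438*y^3 + 0.877899999999999*y^2 + 7.9698*y + 1.2321)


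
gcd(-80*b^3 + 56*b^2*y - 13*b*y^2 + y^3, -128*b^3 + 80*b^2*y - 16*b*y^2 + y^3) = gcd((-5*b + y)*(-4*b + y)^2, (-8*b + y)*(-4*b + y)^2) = 16*b^2 - 8*b*y + y^2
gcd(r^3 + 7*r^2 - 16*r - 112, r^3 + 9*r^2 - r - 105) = r + 7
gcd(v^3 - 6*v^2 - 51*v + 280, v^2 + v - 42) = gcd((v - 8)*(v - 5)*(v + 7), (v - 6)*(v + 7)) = v + 7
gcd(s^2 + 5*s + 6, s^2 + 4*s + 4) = s + 2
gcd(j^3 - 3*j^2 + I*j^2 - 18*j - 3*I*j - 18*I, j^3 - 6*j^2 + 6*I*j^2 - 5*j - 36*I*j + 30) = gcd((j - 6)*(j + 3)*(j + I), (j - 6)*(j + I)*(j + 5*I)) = j^2 + j*(-6 + I) - 6*I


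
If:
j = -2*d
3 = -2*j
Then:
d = 3/4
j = -3/2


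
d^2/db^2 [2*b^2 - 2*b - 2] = 4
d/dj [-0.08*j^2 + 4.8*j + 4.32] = 4.8 - 0.16*j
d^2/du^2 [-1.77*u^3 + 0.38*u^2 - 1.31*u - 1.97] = 0.76 - 10.62*u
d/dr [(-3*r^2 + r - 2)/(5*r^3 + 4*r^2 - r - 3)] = (15*r^4 - 10*r^3 + 29*r^2 + 34*r - 5)/(25*r^6 + 40*r^5 + 6*r^4 - 38*r^3 - 23*r^2 + 6*r + 9)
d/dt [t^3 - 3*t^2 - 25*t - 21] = 3*t^2 - 6*t - 25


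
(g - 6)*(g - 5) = g^2 - 11*g + 30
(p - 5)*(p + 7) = p^2 + 2*p - 35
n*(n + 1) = n^2 + n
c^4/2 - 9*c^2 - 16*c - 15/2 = (c/2 + 1/2)*(c - 5)*(c + 1)*(c + 3)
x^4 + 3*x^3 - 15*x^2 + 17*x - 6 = (x - 1)^3*(x + 6)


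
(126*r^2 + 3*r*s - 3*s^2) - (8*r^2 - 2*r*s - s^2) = 118*r^2 + 5*r*s - 2*s^2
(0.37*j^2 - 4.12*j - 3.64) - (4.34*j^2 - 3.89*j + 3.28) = -3.97*j^2 - 0.23*j - 6.92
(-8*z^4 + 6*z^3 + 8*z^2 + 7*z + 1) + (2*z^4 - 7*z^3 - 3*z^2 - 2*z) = -6*z^4 - z^3 + 5*z^2 + 5*z + 1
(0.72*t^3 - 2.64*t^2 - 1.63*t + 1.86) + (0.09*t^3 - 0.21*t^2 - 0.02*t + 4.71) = 0.81*t^3 - 2.85*t^2 - 1.65*t + 6.57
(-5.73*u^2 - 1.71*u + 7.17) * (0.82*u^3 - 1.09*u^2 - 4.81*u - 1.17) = -4.6986*u^5 + 4.8435*u^4 + 35.3046*u^3 + 7.1139*u^2 - 32.487*u - 8.3889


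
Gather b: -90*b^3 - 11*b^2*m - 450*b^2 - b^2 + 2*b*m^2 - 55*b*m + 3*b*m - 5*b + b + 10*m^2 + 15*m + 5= -90*b^3 + b^2*(-11*m - 451) + b*(2*m^2 - 52*m - 4) + 10*m^2 + 15*m + 5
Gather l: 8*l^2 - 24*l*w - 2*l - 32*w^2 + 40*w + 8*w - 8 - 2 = 8*l^2 + l*(-24*w - 2) - 32*w^2 + 48*w - 10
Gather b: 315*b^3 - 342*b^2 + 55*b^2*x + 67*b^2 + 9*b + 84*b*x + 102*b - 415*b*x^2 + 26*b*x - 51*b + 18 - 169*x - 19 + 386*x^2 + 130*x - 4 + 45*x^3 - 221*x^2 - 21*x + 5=315*b^3 + b^2*(55*x - 275) + b*(-415*x^2 + 110*x + 60) + 45*x^3 + 165*x^2 - 60*x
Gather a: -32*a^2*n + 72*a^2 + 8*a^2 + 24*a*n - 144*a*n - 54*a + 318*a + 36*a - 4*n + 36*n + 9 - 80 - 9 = a^2*(80 - 32*n) + a*(300 - 120*n) + 32*n - 80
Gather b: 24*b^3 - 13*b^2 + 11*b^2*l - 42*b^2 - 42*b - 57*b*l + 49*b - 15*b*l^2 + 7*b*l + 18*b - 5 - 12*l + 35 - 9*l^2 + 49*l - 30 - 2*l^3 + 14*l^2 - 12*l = 24*b^3 + b^2*(11*l - 55) + b*(-15*l^2 - 50*l + 25) - 2*l^3 + 5*l^2 + 25*l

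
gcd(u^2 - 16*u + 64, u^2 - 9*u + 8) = u - 8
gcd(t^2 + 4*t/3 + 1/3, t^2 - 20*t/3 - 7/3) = t + 1/3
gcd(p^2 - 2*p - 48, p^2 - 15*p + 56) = p - 8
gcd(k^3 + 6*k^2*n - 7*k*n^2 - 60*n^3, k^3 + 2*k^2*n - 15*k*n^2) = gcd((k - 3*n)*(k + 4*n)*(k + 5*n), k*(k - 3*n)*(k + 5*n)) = k^2 + 2*k*n - 15*n^2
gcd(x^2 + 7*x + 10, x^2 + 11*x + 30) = x + 5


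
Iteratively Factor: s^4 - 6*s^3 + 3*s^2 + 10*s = (s - 5)*(s^3 - s^2 - 2*s) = s*(s - 5)*(s^2 - s - 2) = s*(s - 5)*(s + 1)*(s - 2)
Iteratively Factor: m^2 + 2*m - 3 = (m + 3)*(m - 1)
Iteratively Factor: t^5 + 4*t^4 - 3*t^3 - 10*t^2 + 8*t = (t - 1)*(t^4 + 5*t^3 + 2*t^2 - 8*t) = t*(t - 1)*(t^3 + 5*t^2 + 2*t - 8) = t*(t - 1)*(t + 4)*(t^2 + t - 2) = t*(t - 1)^2*(t + 4)*(t + 2)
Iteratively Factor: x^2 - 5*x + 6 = (x - 3)*(x - 2)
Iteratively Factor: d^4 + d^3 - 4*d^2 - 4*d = (d + 1)*(d^3 - 4*d) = d*(d + 1)*(d^2 - 4) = d*(d - 2)*(d + 1)*(d + 2)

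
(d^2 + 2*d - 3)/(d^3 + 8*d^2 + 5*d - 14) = (d + 3)/(d^2 + 9*d + 14)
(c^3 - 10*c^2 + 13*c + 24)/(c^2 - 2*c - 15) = (-c^3 + 10*c^2 - 13*c - 24)/(-c^2 + 2*c + 15)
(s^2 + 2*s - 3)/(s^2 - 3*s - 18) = (s - 1)/(s - 6)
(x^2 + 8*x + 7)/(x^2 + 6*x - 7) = (x + 1)/(x - 1)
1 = 1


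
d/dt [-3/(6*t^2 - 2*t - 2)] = 3*(6*t - 1)/(2*(-3*t^2 + t + 1)^2)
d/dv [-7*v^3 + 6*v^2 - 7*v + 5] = -21*v^2 + 12*v - 7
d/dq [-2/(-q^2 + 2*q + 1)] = 4*(1 - q)/(-q^2 + 2*q + 1)^2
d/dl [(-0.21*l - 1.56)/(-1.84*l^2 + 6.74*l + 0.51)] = (-0.3864*l^2 - 5.7408*l + 10.4073)/(3.3856*l^4 - 24.8032*l^3 + 43.5508*l^2 + 6.8748*l + 0.2601)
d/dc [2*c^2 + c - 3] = 4*c + 1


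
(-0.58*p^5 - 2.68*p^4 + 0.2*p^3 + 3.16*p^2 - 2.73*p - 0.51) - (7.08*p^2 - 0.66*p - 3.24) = -0.58*p^5 - 2.68*p^4 + 0.2*p^3 - 3.92*p^2 - 2.07*p + 2.73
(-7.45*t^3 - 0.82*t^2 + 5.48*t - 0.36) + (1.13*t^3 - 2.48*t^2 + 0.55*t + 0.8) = -6.32*t^3 - 3.3*t^2 + 6.03*t + 0.44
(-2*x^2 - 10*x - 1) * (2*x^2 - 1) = -4*x^4 - 20*x^3 + 10*x + 1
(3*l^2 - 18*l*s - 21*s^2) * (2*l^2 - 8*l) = 6*l^4 - 36*l^3*s - 24*l^3 - 42*l^2*s^2 + 144*l^2*s + 168*l*s^2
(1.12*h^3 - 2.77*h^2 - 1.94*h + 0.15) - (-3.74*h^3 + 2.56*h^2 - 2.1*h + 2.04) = 4.86*h^3 - 5.33*h^2 + 0.16*h - 1.89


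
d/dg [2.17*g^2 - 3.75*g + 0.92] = 4.34*g - 3.75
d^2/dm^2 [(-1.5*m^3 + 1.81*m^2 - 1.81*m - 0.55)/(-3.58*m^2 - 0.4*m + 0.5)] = (5.6843418860808e-14*m^5 + 57.429208*m^3 + 21.05472*m^2 + 26.415*m + 1.964)/(45.882712*m^6 + 15.37968*m^5 - 17.5062*m^4 - 4.232*m^3 + 2.445*m^2 + 0.3*m - 0.125)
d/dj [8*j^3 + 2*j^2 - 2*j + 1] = 24*j^2 + 4*j - 2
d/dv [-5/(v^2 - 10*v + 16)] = 10*(v - 5)/(v^2 - 10*v + 16)^2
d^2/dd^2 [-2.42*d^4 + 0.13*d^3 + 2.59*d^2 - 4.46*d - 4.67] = -29.04*d^2 + 0.78*d + 5.18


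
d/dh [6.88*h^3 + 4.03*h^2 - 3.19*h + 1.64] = 20.64*h^2 + 8.06*h - 3.19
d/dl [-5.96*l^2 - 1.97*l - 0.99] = -11.92*l - 1.97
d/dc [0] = 0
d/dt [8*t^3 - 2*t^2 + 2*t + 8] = 24*t^2 - 4*t + 2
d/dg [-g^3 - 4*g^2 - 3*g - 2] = -3*g^2 - 8*g - 3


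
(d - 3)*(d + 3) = d^2 - 9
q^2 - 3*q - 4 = (q - 4)*(q + 1)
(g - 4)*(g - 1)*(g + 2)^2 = g^4 - g^3 - 12*g^2 - 4*g + 16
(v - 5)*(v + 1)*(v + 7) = v^3 + 3*v^2 - 33*v - 35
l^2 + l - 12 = (l - 3)*(l + 4)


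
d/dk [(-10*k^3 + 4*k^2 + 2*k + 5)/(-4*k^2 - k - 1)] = (40*k^4 + 20*k^3 + 34*k^2 + 32*k + 3)/(16*k^4 + 8*k^3 + 9*k^2 + 2*k + 1)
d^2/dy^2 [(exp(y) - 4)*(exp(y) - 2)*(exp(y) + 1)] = (9*exp(2*y) - 20*exp(y) + 2)*exp(y)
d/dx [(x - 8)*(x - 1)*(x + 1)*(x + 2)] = 4*x^3 - 18*x^2 - 34*x + 6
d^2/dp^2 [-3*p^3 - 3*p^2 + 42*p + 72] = -18*p - 6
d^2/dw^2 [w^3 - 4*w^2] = 6*w - 8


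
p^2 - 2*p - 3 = (p - 3)*(p + 1)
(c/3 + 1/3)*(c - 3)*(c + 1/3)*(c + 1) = c^4/3 - 2*c^3/9 - 16*c^2/9 - 14*c/9 - 1/3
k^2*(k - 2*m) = k^3 - 2*k^2*m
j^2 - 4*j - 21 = (j - 7)*(j + 3)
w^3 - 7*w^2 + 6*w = w*(w - 6)*(w - 1)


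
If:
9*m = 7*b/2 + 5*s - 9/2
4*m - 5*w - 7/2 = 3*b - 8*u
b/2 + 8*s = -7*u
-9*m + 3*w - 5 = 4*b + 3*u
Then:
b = 1803*w/2977 + 653/5954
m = -1571*w/5954 - 10915/11908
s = -2676*w/2977 - 2461/2977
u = 5859*w/5954 + 11157/11908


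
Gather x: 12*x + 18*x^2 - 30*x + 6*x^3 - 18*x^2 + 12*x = 6*x^3 - 6*x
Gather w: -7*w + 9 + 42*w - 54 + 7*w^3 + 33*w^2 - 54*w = 7*w^3 + 33*w^2 - 19*w - 45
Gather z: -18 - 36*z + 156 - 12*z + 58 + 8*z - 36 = 160 - 40*z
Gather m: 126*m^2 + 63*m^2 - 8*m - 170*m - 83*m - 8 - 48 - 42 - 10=189*m^2 - 261*m - 108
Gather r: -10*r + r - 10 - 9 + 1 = -9*r - 18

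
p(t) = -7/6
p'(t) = 0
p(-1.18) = -1.17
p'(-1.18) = 0.00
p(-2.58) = -1.17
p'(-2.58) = 0.00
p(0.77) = -1.17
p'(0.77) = 0.00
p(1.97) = -1.17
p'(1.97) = 0.00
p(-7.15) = -1.17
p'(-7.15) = 0.00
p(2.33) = -1.17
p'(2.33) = 0.00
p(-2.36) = -1.17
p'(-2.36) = 0.00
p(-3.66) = -1.17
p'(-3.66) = 0.00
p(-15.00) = -1.17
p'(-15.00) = 0.00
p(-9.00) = -1.17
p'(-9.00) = 0.00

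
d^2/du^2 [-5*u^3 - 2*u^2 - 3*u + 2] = -30*u - 4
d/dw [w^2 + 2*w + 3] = 2*w + 2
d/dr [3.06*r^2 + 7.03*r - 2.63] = 6.12*r + 7.03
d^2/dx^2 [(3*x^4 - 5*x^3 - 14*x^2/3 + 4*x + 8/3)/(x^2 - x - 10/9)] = 6*(27*x^3 - 135*x^2 + 225*x - 139)/(27*x^3 - 135*x^2 + 225*x - 125)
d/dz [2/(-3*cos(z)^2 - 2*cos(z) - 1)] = -4*(3*cos(z) + 1)*sin(z)/(3*cos(z)^2 + 2*cos(z) + 1)^2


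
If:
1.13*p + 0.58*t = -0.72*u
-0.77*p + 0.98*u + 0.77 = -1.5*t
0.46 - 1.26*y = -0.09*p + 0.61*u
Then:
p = 0.476638913946851*y + 0.0274249123792905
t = 1.54823797341063*y - 0.994576388991585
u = 0.758144659203502 - 1.99524999630292*y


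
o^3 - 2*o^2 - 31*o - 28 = (o - 7)*(o + 1)*(o + 4)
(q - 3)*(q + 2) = q^2 - q - 6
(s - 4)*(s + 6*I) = s^2 - 4*s + 6*I*s - 24*I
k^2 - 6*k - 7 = (k - 7)*(k + 1)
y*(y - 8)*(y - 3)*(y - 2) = y^4 - 13*y^3 + 46*y^2 - 48*y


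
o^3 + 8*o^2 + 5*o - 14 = (o - 1)*(o + 2)*(o + 7)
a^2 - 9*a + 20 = (a - 5)*(a - 4)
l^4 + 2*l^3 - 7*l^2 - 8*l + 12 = (l - 2)*(l - 1)*(l + 2)*(l + 3)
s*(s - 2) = s^2 - 2*s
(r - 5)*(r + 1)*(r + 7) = r^3 + 3*r^2 - 33*r - 35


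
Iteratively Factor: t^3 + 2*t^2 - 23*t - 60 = (t + 4)*(t^2 - 2*t - 15) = (t + 3)*(t + 4)*(t - 5)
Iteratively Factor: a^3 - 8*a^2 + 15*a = (a - 3)*(a^2 - 5*a) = a*(a - 3)*(a - 5)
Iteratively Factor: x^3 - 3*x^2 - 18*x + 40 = (x + 4)*(x^2 - 7*x + 10) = (x - 5)*(x + 4)*(x - 2)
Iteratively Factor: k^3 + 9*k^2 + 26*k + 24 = (k + 2)*(k^2 + 7*k + 12) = (k + 2)*(k + 3)*(k + 4)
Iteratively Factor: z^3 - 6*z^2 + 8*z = (z - 2)*(z^2 - 4*z) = (z - 4)*(z - 2)*(z)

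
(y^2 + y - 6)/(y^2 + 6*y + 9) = (y - 2)/(y + 3)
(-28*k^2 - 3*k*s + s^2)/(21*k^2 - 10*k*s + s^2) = (4*k + s)/(-3*k + s)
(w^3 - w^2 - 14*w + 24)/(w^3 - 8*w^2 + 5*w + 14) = (w^2 + w - 12)/(w^2 - 6*w - 7)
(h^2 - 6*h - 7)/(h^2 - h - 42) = (h + 1)/(h + 6)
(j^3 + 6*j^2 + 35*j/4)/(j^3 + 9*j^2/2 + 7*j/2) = (j + 5/2)/(j + 1)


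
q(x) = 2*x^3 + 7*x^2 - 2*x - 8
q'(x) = 6*x^2 + 14*x - 2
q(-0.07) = -7.83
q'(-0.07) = -2.95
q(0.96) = -1.70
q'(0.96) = 16.97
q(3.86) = 203.60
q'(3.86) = 141.44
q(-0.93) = -1.69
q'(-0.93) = -9.83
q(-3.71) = -6.36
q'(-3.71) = 28.64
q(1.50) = 11.50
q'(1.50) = 32.50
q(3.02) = 104.89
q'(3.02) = 95.00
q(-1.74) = 6.14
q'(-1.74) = -8.19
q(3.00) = 103.00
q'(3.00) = 94.00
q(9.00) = 1999.00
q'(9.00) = 610.00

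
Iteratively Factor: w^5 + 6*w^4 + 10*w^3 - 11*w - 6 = (w + 3)*(w^4 + 3*w^3 + w^2 - 3*w - 2) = (w + 1)*(w + 3)*(w^3 + 2*w^2 - w - 2) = (w + 1)^2*(w + 3)*(w^2 + w - 2) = (w + 1)^2*(w + 2)*(w + 3)*(w - 1)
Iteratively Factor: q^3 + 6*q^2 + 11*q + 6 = (q + 3)*(q^2 + 3*q + 2) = (q + 1)*(q + 3)*(q + 2)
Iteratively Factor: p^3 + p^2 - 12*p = (p - 3)*(p^2 + 4*p) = (p - 3)*(p + 4)*(p)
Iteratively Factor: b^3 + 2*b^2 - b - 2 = (b + 1)*(b^2 + b - 2) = (b + 1)*(b + 2)*(b - 1)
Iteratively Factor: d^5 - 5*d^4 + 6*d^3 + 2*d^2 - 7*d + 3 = (d - 1)*(d^4 - 4*d^3 + 2*d^2 + 4*d - 3) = (d - 1)^2*(d^3 - 3*d^2 - d + 3) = (d - 3)*(d - 1)^2*(d^2 - 1) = (d - 3)*(d - 1)^2*(d + 1)*(d - 1)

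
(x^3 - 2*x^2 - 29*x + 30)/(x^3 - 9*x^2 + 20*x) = (x^3 - 2*x^2 - 29*x + 30)/(x*(x^2 - 9*x + 20))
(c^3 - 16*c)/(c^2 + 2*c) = (c^2 - 16)/(c + 2)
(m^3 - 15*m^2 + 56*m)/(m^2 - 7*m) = m - 8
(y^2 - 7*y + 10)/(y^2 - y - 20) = (y - 2)/(y + 4)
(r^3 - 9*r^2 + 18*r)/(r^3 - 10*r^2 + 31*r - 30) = r*(r - 6)/(r^2 - 7*r + 10)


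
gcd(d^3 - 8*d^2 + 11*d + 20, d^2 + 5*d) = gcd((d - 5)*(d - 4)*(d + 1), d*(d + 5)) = 1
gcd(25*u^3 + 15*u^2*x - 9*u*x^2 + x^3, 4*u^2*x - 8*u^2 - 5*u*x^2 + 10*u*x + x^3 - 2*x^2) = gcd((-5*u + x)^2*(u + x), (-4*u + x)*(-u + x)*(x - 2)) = 1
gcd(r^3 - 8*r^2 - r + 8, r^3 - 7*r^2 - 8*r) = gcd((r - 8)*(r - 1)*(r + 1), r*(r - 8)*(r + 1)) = r^2 - 7*r - 8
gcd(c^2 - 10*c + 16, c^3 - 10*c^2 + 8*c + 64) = c - 8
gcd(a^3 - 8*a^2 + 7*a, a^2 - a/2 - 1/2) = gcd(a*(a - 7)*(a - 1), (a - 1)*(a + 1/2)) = a - 1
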